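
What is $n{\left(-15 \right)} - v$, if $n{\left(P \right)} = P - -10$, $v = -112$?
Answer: $107$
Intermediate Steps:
$n{\left(P \right)} = 10 + P$ ($n{\left(P \right)} = P + 10 = 10 + P$)
$n{\left(-15 \right)} - v = \left(10 - 15\right) - -112 = -5 + 112 = 107$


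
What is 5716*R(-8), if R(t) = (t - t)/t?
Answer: 0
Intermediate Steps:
R(t) = 0 (R(t) = 0/t = 0)
5716*R(-8) = 5716*0 = 0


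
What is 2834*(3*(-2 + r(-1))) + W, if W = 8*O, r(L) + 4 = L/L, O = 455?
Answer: -38870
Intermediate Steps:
r(L) = -3 (r(L) = -4 + L/L = -4 + 1 = -3)
W = 3640 (W = 8*455 = 3640)
2834*(3*(-2 + r(-1))) + W = 2834*(3*(-2 - 3)) + 3640 = 2834*(3*(-5)) + 3640 = 2834*(-15) + 3640 = -42510 + 3640 = -38870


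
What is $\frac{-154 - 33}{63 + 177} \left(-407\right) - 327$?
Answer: $- \frac{2371}{240} \approx -9.8792$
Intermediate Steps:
$\frac{-154 - 33}{63 + 177} \left(-407\right) - 327 = - \frac{187}{240} \left(-407\right) - 327 = \left(-187\right) \frac{1}{240} \left(-407\right) - 327 = \left(- \frac{187}{240}\right) \left(-407\right) - 327 = \frac{76109}{240} - 327 = - \frac{2371}{240}$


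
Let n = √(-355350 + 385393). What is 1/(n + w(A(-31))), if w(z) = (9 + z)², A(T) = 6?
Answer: 225/20582 - √30043/20582 ≈ 0.0025105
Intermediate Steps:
n = √30043 ≈ 173.33
1/(n + w(A(-31))) = 1/(√30043 + (9 + 6)²) = 1/(√30043 + 15²) = 1/(√30043 + 225) = 1/(225 + √30043)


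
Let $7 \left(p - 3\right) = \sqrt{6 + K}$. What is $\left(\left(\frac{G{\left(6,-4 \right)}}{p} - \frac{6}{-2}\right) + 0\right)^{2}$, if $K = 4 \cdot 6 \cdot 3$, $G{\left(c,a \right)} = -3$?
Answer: $\frac{50478}{14641} + \frac{3024 \sqrt{78}}{14641} \approx 5.2719$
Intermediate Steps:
$K = 72$ ($K = 24 \cdot 3 = 72$)
$p = 3 + \frac{\sqrt{78}}{7}$ ($p = 3 + \frac{\sqrt{6 + 72}}{7} = 3 + \frac{\sqrt{78}}{7} \approx 4.2617$)
$\left(\left(\frac{G{\left(6,-4 \right)}}{p} - \frac{6}{-2}\right) + 0\right)^{2} = \left(\left(- \frac{3}{3 + \frac{\sqrt{78}}{7}} - \frac{6}{-2}\right) + 0\right)^{2} = \left(\left(- \frac{3}{3 + \frac{\sqrt{78}}{7}} - -3\right) + 0\right)^{2} = \left(\left(- \frac{3}{3 + \frac{\sqrt{78}}{7}} + 3\right) + 0\right)^{2} = \left(\left(3 - \frac{3}{3 + \frac{\sqrt{78}}{7}}\right) + 0\right)^{2} = \left(3 - \frac{3}{3 + \frac{\sqrt{78}}{7}}\right)^{2}$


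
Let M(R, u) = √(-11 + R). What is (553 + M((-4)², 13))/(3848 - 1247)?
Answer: 553/2601 + √5/2601 ≈ 0.21347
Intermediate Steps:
(553 + M((-4)², 13))/(3848 - 1247) = (553 + √(-11 + (-4)²))/(3848 - 1247) = (553 + √(-11 + 16))/2601 = (553 + √5)*(1/2601) = 553/2601 + √5/2601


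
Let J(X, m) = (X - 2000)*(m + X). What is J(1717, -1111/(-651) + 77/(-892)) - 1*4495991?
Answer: -2893216906639/580692 ≈ -4.9824e+6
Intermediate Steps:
J(X, m) = (-2000 + X)*(X + m)
J(1717, -1111/(-651) + 77/(-892)) - 1*4495991 = (1717**2 - 2000*1717 - 2000*(-1111/(-651) + 77/(-892)) + 1717*(-1111/(-651) + 77/(-892))) - 1*4495991 = (2948089 - 3434000 - 2000*(-1111*(-1/651) + 77*(-1/892)) + 1717*(-1111*(-1/651) + 77*(-1/892))) - 4495991 = (2948089 - 3434000 - 2000*(1111/651 - 77/892) + 1717*(1111/651 - 77/892)) - 4495991 = (2948089 - 3434000 - 2000*940885/580692 + 1717*(940885/580692)) - 4495991 = (2948089 - 3434000 - 470442500/145173 + 1615499545/580692) - 4495991 = -282430900867/580692 - 4495991 = -2893216906639/580692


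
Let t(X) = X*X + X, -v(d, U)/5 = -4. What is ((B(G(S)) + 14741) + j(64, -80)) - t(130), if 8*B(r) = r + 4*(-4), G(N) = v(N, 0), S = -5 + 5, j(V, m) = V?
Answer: -4449/2 ≈ -2224.5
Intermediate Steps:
v(d, U) = 20 (v(d, U) = -5*(-4) = 20)
S = 0
t(X) = X + X² (t(X) = X² + X = X + X²)
G(N) = 20
B(r) = -2 + r/8 (B(r) = (r + 4*(-4))/8 = (r - 16)/8 = (-16 + r)/8 = -2 + r/8)
((B(G(S)) + 14741) + j(64, -80)) - t(130) = (((-2 + (⅛)*20) + 14741) + 64) - 130*(1 + 130) = (((-2 + 5/2) + 14741) + 64) - 130*131 = ((½ + 14741) + 64) - 1*17030 = (29483/2 + 64) - 17030 = 29611/2 - 17030 = -4449/2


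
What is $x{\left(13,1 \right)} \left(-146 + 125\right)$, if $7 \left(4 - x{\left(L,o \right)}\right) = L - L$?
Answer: $-84$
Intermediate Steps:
$x{\left(L,o \right)} = 4$ ($x{\left(L,o \right)} = 4 - \frac{L - L}{7} = 4 - 0 = 4 + 0 = 4$)
$x{\left(13,1 \right)} \left(-146 + 125\right) = 4 \left(-146 + 125\right) = 4 \left(-21\right) = -84$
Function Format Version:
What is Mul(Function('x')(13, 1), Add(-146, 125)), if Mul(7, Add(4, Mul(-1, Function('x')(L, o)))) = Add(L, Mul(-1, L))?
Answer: -84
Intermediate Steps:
Function('x')(L, o) = 4 (Function('x')(L, o) = Add(4, Mul(Rational(-1, 7), Add(L, Mul(-1, L)))) = Add(4, Mul(Rational(-1, 7), 0)) = Add(4, 0) = 4)
Mul(Function('x')(13, 1), Add(-146, 125)) = Mul(4, Add(-146, 125)) = Mul(4, -21) = -84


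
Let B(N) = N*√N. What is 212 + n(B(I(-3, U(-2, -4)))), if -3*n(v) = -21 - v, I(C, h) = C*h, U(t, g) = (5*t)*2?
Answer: 219 + 40*√15 ≈ 373.92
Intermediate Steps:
U(t, g) = 10*t
B(N) = N^(3/2)
n(v) = 7 + v/3 (n(v) = -(-21 - v)/3 = 7 + v/3)
212 + n(B(I(-3, U(-2, -4)))) = 212 + (7 + (-30*(-2))^(3/2)/3) = 212 + (7 + (-3*(-20))^(3/2)/3) = 212 + (7 + 60^(3/2)/3) = 212 + (7 + (120*√15)/3) = 212 + (7 + 40*√15) = 219 + 40*√15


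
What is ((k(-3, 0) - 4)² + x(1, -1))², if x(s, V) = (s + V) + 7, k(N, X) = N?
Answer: 3136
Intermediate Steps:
x(s, V) = 7 + V + s (x(s, V) = (V + s) + 7 = 7 + V + s)
((k(-3, 0) - 4)² + x(1, -1))² = ((-3 - 4)² + (7 - 1 + 1))² = ((-7)² + 7)² = (49 + 7)² = 56² = 3136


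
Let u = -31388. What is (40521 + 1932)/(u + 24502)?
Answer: -42453/6886 ≈ -6.1651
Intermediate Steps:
(40521 + 1932)/(u + 24502) = (40521 + 1932)/(-31388 + 24502) = 42453/(-6886) = 42453*(-1/6886) = -42453/6886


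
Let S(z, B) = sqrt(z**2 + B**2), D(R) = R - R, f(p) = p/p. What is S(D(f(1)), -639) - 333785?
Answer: -333146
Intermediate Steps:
f(p) = 1
D(R) = 0
S(z, B) = sqrt(B**2 + z**2)
S(D(f(1)), -639) - 333785 = sqrt((-639)**2 + 0**2) - 333785 = sqrt(408321 + 0) - 333785 = sqrt(408321) - 333785 = 639 - 333785 = -333146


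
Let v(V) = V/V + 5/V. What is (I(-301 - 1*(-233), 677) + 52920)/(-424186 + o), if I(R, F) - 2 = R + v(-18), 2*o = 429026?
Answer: -951385/3774114 ≈ -0.25208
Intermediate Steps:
o = 214513 (o = (1/2)*429026 = 214513)
v(V) = 1 + 5/V
I(R, F) = 49/18 + R (I(R, F) = 2 + (R + (5 - 18)/(-18)) = 2 + (R - 1/18*(-13)) = 2 + (R + 13/18) = 2 + (13/18 + R) = 49/18 + R)
(I(-301 - 1*(-233), 677) + 52920)/(-424186 + o) = ((49/18 + (-301 - 1*(-233))) + 52920)/(-424186 + 214513) = ((49/18 + (-301 + 233)) + 52920)/(-209673) = ((49/18 - 68) + 52920)*(-1/209673) = (-1175/18 + 52920)*(-1/209673) = (951385/18)*(-1/209673) = -951385/3774114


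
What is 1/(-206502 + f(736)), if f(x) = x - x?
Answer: -1/206502 ≈ -4.8426e-6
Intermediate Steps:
f(x) = 0
1/(-206502 + f(736)) = 1/(-206502 + 0) = 1/(-206502) = -1/206502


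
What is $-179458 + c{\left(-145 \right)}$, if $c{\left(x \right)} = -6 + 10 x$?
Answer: $-180914$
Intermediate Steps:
$-179458 + c{\left(-145 \right)} = -179458 + \left(-6 + 10 \left(-145\right)\right) = -179458 - 1456 = -180914$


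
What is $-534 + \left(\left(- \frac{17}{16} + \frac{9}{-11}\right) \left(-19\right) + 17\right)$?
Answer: $- \frac{84703}{176} \approx -481.27$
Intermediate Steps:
$-534 + \left(\left(- \frac{17}{16} + \frac{9}{-11}\right) \left(-19\right) + 17\right) = -534 + \left(\left(\left(-17\right) \frac{1}{16} + 9 \left(- \frac{1}{11}\right)\right) \left(-19\right) + 17\right) = -534 + \left(\left(- \frac{17}{16} - \frac{9}{11}\right) \left(-19\right) + 17\right) = -534 + \left(\left(- \frac{331}{176}\right) \left(-19\right) + 17\right) = -534 + \left(\frac{6289}{176} + 17\right) = -534 + \frac{9281}{176} = - \frac{84703}{176}$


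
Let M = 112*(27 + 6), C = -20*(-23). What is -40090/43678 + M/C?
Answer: 17874061/2511485 ≈ 7.1169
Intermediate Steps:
C = 460
M = 3696 (M = 112*33 = 3696)
-40090/43678 + M/C = -40090/43678 + 3696/460 = -40090*1/43678 + 3696*(1/460) = -20045/21839 + 924/115 = 17874061/2511485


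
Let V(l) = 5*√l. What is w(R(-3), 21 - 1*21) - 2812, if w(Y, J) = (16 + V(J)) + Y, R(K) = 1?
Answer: -2795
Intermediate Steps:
w(Y, J) = 16 + Y + 5*√J (w(Y, J) = (16 + 5*√J) + Y = 16 + Y + 5*√J)
w(R(-3), 21 - 1*21) - 2812 = (16 + 1 + 5*√(21 - 1*21)) - 2812 = (16 + 1 + 5*√(21 - 21)) - 2812 = (16 + 1 + 5*√0) - 2812 = (16 + 1 + 5*0) - 2812 = (16 + 1 + 0) - 2812 = 17 - 2812 = -2795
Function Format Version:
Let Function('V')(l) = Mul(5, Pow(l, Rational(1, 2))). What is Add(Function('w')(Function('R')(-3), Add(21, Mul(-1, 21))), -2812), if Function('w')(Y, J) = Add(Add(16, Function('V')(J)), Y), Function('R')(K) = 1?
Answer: -2795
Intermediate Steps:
Function('w')(Y, J) = Add(16, Y, Mul(5, Pow(J, Rational(1, 2)))) (Function('w')(Y, J) = Add(Add(16, Mul(5, Pow(J, Rational(1, 2)))), Y) = Add(16, Y, Mul(5, Pow(J, Rational(1, 2)))))
Add(Function('w')(Function('R')(-3), Add(21, Mul(-1, 21))), -2812) = Add(Add(16, 1, Mul(5, Pow(Add(21, Mul(-1, 21)), Rational(1, 2)))), -2812) = Add(Add(16, 1, Mul(5, Pow(Add(21, -21), Rational(1, 2)))), -2812) = Add(Add(16, 1, Mul(5, Pow(0, Rational(1, 2)))), -2812) = Add(Add(16, 1, Mul(5, 0)), -2812) = Add(Add(16, 1, 0), -2812) = Add(17, -2812) = -2795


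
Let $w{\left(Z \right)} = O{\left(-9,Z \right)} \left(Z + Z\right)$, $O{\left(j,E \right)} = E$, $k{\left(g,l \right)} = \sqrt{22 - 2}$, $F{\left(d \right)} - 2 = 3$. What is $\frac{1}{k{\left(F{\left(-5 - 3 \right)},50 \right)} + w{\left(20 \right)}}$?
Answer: $\frac{40}{31999} - \frac{\sqrt{5}}{319990} \approx 0.0012431$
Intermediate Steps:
$F{\left(d \right)} = 5$ ($F{\left(d \right)} = 2 + 3 = 5$)
$k{\left(g,l \right)} = 2 \sqrt{5}$ ($k{\left(g,l \right)} = \sqrt{20} = 2 \sqrt{5}$)
$w{\left(Z \right)} = 2 Z^{2}$ ($w{\left(Z \right)} = Z \left(Z + Z\right) = Z 2 Z = 2 Z^{2}$)
$\frac{1}{k{\left(F{\left(-5 - 3 \right)},50 \right)} + w{\left(20 \right)}} = \frac{1}{2 \sqrt{5} + 2 \cdot 20^{2}} = \frac{1}{2 \sqrt{5} + 2 \cdot 400} = \frac{1}{2 \sqrt{5} + 800} = \frac{1}{800 + 2 \sqrt{5}}$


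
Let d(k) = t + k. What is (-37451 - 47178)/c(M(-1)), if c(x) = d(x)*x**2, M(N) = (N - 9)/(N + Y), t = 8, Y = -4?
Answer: -84629/40 ≈ -2115.7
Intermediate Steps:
d(k) = 8 + k
M(N) = (-9 + N)/(-4 + N) (M(N) = (N - 9)/(N - 4) = (-9 + N)/(-4 + N))
c(x) = x**2*(8 + x) (c(x) = (8 + x)*x**2 = x**2*(8 + x))
(-37451 - 47178)/c(M(-1)) = (-37451 - 47178)/((((-9 - 1)/(-4 - 1))**2*(8 + (-9 - 1)/(-4 - 1)))) = -84629*1/(4*(8 - 10/(-5))) = -84629*1/(4*(8 - 1/5*(-10))) = -84629*1/(4*(8 + 2)) = -84629/(4*10) = -84629/40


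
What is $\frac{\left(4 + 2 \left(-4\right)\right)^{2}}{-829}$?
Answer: $- \frac{16}{829} \approx -0.0193$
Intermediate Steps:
$\frac{\left(4 + 2 \left(-4\right)\right)^{2}}{-829} = \left(4 - 8\right)^{2} \left(- \frac{1}{829}\right) = \left(-4\right)^{2} \left(- \frac{1}{829}\right) = 16 \left(- \frac{1}{829}\right) = - \frac{16}{829}$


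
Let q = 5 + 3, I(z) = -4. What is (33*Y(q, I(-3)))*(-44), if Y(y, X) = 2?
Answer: -2904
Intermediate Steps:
q = 8
(33*Y(q, I(-3)))*(-44) = (33*2)*(-44) = 66*(-44) = -2904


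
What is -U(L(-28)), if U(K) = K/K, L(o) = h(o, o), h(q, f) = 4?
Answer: -1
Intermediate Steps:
L(o) = 4
U(K) = 1
-U(L(-28)) = -1*1 = -1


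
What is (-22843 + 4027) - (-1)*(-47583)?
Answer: -66399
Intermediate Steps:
(-22843 + 4027) - (-1)*(-47583) = -18816 - 1*47583 = -18816 - 47583 = -66399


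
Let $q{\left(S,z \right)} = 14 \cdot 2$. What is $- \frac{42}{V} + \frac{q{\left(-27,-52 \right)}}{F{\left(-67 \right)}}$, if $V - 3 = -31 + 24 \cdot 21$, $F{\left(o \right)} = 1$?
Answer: $\frac{949}{34} \approx 27.912$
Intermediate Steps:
$q{\left(S,z \right)} = 28$
$V = 476$ ($V = 3 + \left(-31 + 24 \cdot 21\right) = 3 + \left(-31 + 504\right) = 3 + 473 = 476$)
$- \frac{42}{V} + \frac{q{\left(-27,-52 \right)}}{F{\left(-67 \right)}} = - \frac{42}{476} + \frac{28}{1} = \left(-42\right) \frac{1}{476} + 28 \cdot 1 = - \frac{3}{34} + 28 = \frac{949}{34}$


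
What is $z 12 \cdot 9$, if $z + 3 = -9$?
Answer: $-1296$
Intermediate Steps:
$z = -12$ ($z = -3 - 9 = -12$)
$z 12 \cdot 9 = \left(-12\right) 12 \cdot 9 = \left(-144\right) 9 = -1296$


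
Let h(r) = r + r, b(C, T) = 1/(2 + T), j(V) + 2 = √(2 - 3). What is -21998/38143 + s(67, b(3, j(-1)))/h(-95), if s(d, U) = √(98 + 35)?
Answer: -21998/38143 - √133/190 ≈ -0.63742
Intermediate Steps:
j(V) = -2 + I (j(V) = -2 + √(2 - 3) = -2 + √(-1) = -2 + I)
h(r) = 2*r
s(d, U) = √133
-21998/38143 + s(67, b(3, j(-1)))/h(-95) = -21998/38143 + √133/((2*(-95))) = -21998*1/38143 + √133/(-190) = -21998/38143 + √133*(-1/190) = -21998/38143 - √133/190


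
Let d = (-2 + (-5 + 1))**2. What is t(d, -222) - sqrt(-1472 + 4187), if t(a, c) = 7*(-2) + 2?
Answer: -12 - sqrt(2715) ≈ -64.106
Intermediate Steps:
d = 36 (d = (-2 - 4)**2 = (-6)**2 = 36)
t(a, c) = -12 (t(a, c) = -14 + 2 = -12)
t(d, -222) - sqrt(-1472 + 4187) = -12 - sqrt(-1472 + 4187) = -12 - sqrt(2715)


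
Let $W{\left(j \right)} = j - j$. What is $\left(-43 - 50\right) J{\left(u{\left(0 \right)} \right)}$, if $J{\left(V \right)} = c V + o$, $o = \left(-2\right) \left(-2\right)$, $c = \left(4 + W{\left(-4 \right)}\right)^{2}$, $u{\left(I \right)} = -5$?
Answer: $7068$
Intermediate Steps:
$W{\left(j \right)} = 0$
$c = 16$ ($c = \left(4 + 0\right)^{2} = 4^{2} = 16$)
$o = 4$
$J{\left(V \right)} = 4 + 16 V$ ($J{\left(V \right)} = 16 V + 4 = 4 + 16 V$)
$\left(-43 - 50\right) J{\left(u{\left(0 \right)} \right)} = \left(-43 - 50\right) \left(4 + 16 \left(-5\right)\right) = - 93 \left(4 - 80\right) = \left(-93\right) \left(-76\right) = 7068$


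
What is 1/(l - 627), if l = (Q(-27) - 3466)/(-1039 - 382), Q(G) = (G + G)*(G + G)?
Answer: -1421/890417 ≈ -0.0015959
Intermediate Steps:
Q(G) = 4*G² (Q(G) = (2*G)*(2*G) = 4*G²)
l = 550/1421 (l = (4*(-27)² - 3466)/(-1039 - 382) = (4*729 - 3466)/(-1421) = (2916 - 3466)*(-1/1421) = -550*(-1/1421) = 550/1421 ≈ 0.38705)
1/(l - 627) = 1/(550/1421 - 627) = 1/(-890417/1421) = -1421/890417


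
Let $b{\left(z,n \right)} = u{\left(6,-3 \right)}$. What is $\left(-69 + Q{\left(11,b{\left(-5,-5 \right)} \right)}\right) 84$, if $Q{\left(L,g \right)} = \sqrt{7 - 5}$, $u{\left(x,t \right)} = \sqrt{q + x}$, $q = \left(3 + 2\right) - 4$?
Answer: $-5796 + 84 \sqrt{2} \approx -5677.2$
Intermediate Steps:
$q = 1$ ($q = 5 - 4 = 1$)
$u{\left(x,t \right)} = \sqrt{1 + x}$
$b{\left(z,n \right)} = \sqrt{7}$ ($b{\left(z,n \right)} = \sqrt{1 + 6} = \sqrt{7}$)
$Q{\left(L,g \right)} = \sqrt{2}$
$\left(-69 + Q{\left(11,b{\left(-5,-5 \right)} \right)}\right) 84 = \left(-69 + \sqrt{2}\right) 84 = -5796 + 84 \sqrt{2}$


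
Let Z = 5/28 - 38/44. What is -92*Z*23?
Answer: 111619/77 ≈ 1449.6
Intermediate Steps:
Z = -211/308 (Z = 5*(1/28) - 38*1/44 = 5/28 - 19/22 = -211/308 ≈ -0.68507)
-92*Z*23 = -92*(-211/308)*23 = (4853/77)*23 = 111619/77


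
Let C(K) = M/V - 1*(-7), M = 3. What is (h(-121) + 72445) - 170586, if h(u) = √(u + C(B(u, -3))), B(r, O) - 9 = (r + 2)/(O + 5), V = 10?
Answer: -98141 + I*√11370/10 ≈ -98141.0 + 10.663*I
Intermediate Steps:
B(r, O) = 9 + (2 + r)/(5 + O) (B(r, O) = 9 + (r + 2)/(O + 5) = 9 + (2 + r)/(5 + O))
C(K) = 73/10 (C(K) = 3/10 - 1*(-7) = 3*(⅒) + 7 = 3/10 + 7 = 73/10)
h(u) = √(73/10 + u) (h(u) = √(u + 73/10) = √(73/10 + u))
(h(-121) + 72445) - 170586 = (√(730 + 100*(-121))/10 + 72445) - 170586 = (√(730 - 12100)/10 + 72445) - 170586 = (√(-11370)/10 + 72445) - 170586 = ((I*√11370)/10 + 72445) - 170586 = (I*√11370/10 + 72445) - 170586 = (72445 + I*√11370/10) - 170586 = -98141 + I*√11370/10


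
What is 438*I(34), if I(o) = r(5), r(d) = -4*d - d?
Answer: -10950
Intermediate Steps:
r(d) = -5*d
I(o) = -25 (I(o) = -5*5 = -25)
438*I(34) = 438*(-25) = -10950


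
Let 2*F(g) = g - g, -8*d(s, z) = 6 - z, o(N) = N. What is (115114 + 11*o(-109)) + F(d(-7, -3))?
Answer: 113915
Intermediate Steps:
d(s, z) = -¾ + z/8 (d(s, z) = -(6 - z)/8 = -¾ + z/8)
F(g) = 0 (F(g) = (g - g)/2 = (½)*0 = 0)
(115114 + 11*o(-109)) + F(d(-7, -3)) = (115114 + 11*(-109)) + 0 = (115114 - 1199) + 0 = 113915 + 0 = 113915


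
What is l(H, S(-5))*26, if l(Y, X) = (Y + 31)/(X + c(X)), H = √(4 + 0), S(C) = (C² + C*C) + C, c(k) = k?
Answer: 143/15 ≈ 9.5333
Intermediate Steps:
S(C) = C + 2*C² (S(C) = (C² + C²) + C = 2*C² + C = C + 2*C²)
H = 2 (H = √4 = 2)
l(Y, X) = (31 + Y)/(2*X) (l(Y, X) = (Y + 31)/(X + X) = (31 + Y)/((2*X)) = (31 + Y)*(1/(2*X)) = (31 + Y)/(2*X))
l(H, S(-5))*26 = ((31 + 2)/(2*((-5*(1 + 2*(-5))))))*26 = ((½)*33/(-5*(1 - 10)))*26 = ((½)*33/(-5*(-9)))*26 = ((½)*33/45)*26 = ((½)*(1/45)*33)*26 = (11/30)*26 = 143/15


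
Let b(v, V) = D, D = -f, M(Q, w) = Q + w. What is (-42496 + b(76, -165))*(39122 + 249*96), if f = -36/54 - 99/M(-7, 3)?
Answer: -16079224633/6 ≈ -2.6799e+9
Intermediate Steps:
f = 289/12 (f = -36/54 - 99/(-7 + 3) = -36*1/54 - 99/(-4) = -⅔ - 99*(-¼) = -⅔ + 99/4 = 289/12 ≈ 24.083)
D = -289/12 (D = -1*289/12 = -289/12 ≈ -24.083)
b(v, V) = -289/12
(-42496 + b(76, -165))*(39122 + 249*96) = (-42496 - 289/12)*(39122 + 249*96) = -510241*(39122 + 23904)/12 = -510241/12*63026 = -16079224633/6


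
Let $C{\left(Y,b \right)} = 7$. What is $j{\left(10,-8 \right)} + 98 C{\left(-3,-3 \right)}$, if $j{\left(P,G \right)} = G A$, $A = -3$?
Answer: $710$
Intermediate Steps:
$j{\left(P,G \right)} = - 3 G$ ($j{\left(P,G \right)} = G \left(-3\right) = - 3 G$)
$j{\left(10,-8 \right)} + 98 C{\left(-3,-3 \right)} = \left(-3\right) \left(-8\right) + 98 \cdot 7 = 24 + 686 = 710$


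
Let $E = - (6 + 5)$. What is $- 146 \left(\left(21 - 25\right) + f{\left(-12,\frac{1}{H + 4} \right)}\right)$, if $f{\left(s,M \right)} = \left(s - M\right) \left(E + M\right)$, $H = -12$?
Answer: $- \frac{598527}{32} \approx -18704.0$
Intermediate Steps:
$E = -11$ ($E = \left(-1\right) 11 = -11$)
$f{\left(s,M \right)} = \left(-11 + M\right) \left(s - M\right)$ ($f{\left(s,M \right)} = \left(s - M\right) \left(-11 + M\right) = \left(-11 + M\right) \left(s - M\right)$)
$- 146 \left(\left(21 - 25\right) + f{\left(-12,\frac{1}{H + 4} \right)}\right) = - 146 \left(\left(21 - 25\right) + \left(- \left(\frac{1}{-12 + 4}\right)^{2} - -132 + \frac{11}{-12 + 4} + \frac{1}{-12 + 4} \left(-12\right)\right)\right) = - 146 \left(-4 + \left(- \left(\frac{1}{-8}\right)^{2} + 132 + \frac{11}{-8} + \frac{1}{-8} \left(-12\right)\right)\right) = - 146 \left(-4 + \left(- \left(- \frac{1}{8}\right)^{2} + 132 + 11 \left(- \frac{1}{8}\right) - - \frac{3}{2}\right)\right) = - 146 \left(-4 + \left(\left(-1\right) \frac{1}{64} + 132 - \frac{11}{8} + \frac{3}{2}\right)\right) = - 146 \left(-4 + \left(- \frac{1}{64} + 132 - \frac{11}{8} + \frac{3}{2}\right)\right) = - 146 \left(-4 + \frac{8455}{64}\right) = \left(-146\right) \frac{8199}{64} = - \frac{598527}{32}$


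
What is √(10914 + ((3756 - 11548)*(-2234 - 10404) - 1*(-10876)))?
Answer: √98497086 ≈ 9924.6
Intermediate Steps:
√(10914 + ((3756 - 11548)*(-2234 - 10404) - 1*(-10876))) = √(10914 + (-7792*(-12638) + 10876)) = √(10914 + (98475296 + 10876)) = √(10914 + 98486172) = √98497086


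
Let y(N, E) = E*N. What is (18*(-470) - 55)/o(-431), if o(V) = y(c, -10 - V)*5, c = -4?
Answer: 1703/1684 ≈ 1.0113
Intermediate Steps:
o(V) = 200 + 20*V (o(V) = ((-10 - V)*(-4))*5 = (40 + 4*V)*5 = 200 + 20*V)
(18*(-470) - 55)/o(-431) = (18*(-470) - 55)/(200 + 20*(-431)) = (-8460 - 55)/(200 - 8620) = -8515/(-8420) = -8515*(-1/8420) = 1703/1684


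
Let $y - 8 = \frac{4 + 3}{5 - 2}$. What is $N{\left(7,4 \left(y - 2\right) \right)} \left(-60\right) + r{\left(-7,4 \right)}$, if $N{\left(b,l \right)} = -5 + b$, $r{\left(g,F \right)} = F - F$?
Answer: $-120$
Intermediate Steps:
$r{\left(g,F \right)} = 0$
$y = \frac{31}{3}$ ($y = 8 + \frac{4 + 3}{5 - 2} = 8 + \frac{7}{3} = \frac{31}{3} \approx 10.333$)
$N{\left(7,4 \left(y - 2\right) \right)} \left(-60\right) + r{\left(-7,4 \right)} = \left(-5 + 7\right) \left(-60\right) + 0 = 2 \left(-60\right) + 0 = -120 + 0 = -120$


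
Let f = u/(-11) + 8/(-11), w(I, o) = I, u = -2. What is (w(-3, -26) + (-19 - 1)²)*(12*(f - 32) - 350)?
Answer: -3233962/11 ≈ -2.9400e+5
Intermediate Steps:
f = -6/11 (f = -2/(-11) + 8/(-11) = -2*(-1/11) + 8*(-1/11) = 2/11 - 8/11 = -6/11 ≈ -0.54545)
(w(-3, -26) + (-19 - 1)²)*(12*(f - 32) - 350) = (-3 + (-19 - 1)²)*(12*(-6/11 - 32) - 350) = (-3 + (-20)²)*(12*(-358/11) - 350) = (-3 + 400)*(-4296/11 - 350) = 397*(-8146/11) = -3233962/11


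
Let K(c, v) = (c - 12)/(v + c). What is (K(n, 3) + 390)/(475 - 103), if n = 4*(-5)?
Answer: 3331/3162 ≈ 1.0534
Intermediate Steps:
n = -20
K(c, v) = (-12 + c)/(c + v)
(K(n, 3) + 390)/(475 - 103) = ((-12 - 20)/(-20 + 3) + 390)/(475 - 103) = (-32/(-17) + 390)/372 = (-1/17*(-32) + 390)*(1/372) = (32/17 + 390)*(1/372) = (6662/17)*(1/372) = 3331/3162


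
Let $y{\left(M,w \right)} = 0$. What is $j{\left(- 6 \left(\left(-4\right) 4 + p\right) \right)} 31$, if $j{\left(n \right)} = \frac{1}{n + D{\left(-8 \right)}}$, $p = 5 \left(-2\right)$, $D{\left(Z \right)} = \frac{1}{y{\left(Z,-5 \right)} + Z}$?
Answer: $\frac{248}{1247} \approx 0.19888$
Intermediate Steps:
$D{\left(Z \right)} = \frac{1}{Z}$ ($D{\left(Z \right)} = \frac{1}{0 + Z} = \frac{1}{Z}$)
$p = -10$
$j{\left(n \right)} = \frac{1}{- \frac{1}{8} + n}$ ($j{\left(n \right)} = \frac{1}{n + \frac{1}{-8}} = \frac{1}{n - \frac{1}{8}} = \frac{1}{- \frac{1}{8} + n}$)
$j{\left(- 6 \left(\left(-4\right) 4 + p\right) \right)} 31 = \frac{8}{-1 + 8 \left(- 6 \left(\left(-4\right) 4 - 10\right)\right)} 31 = \frac{8}{-1 + 8 \left(- 6 \left(-16 - 10\right)\right)} 31 = \frac{8}{-1 + 8 \left(\left(-6\right) \left(-26\right)\right)} 31 = \frac{8}{-1 + 8 \cdot 156} \cdot 31 = \frac{8}{-1 + 1248} \cdot 31 = \frac{8}{1247} \cdot 31 = \frac{248}{1247}$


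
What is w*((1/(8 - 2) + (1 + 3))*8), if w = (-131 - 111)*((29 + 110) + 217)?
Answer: -8615200/3 ≈ -2.8717e+6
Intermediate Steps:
w = -86152 (w = -242*(139 + 217) = -242*356 = -86152)
w*((1/(8 - 2) + (1 + 3))*8) = -86152*(1/(8 - 2) + (1 + 3))*8 = -86152*(1/6 + 4)*8 = -86152*(⅙ + 4)*8 = -1076900*8/3 = -86152*100/3 = -8615200/3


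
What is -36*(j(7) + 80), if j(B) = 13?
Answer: -3348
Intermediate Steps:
-36*(j(7) + 80) = -36*(13 + 80) = -36*93 = -3348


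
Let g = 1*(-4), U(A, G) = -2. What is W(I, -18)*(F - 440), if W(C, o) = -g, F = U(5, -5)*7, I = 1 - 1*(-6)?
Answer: -1816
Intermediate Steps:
I = 7 (I = 1 + 6 = 7)
g = -4
F = -14 (F = -2*7 = -14)
W(C, o) = 4 (W(C, o) = -1*(-4) = 4)
W(I, -18)*(F - 440) = 4*(-14 - 440) = 4*(-454) = -1816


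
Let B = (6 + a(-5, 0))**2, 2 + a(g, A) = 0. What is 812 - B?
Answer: 796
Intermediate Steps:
a(g, A) = -2 (a(g, A) = -2 + 0 = -2)
B = 16 (B = (6 - 2)**2 = 4**2 = 16)
812 - B = 812 - 1*16 = 812 - 16 = 796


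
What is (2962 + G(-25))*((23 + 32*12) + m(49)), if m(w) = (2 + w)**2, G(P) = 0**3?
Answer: 8909696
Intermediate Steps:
G(P) = 0
(2962 + G(-25))*((23 + 32*12) + m(49)) = (2962 + 0)*((23 + 32*12) + (2 + 49)**2) = 2962*((23 + 384) + 51**2) = 2962*(407 + 2601) = 2962*3008 = 8909696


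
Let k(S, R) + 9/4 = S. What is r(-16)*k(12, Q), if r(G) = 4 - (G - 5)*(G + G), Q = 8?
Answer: -6513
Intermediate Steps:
k(S, R) = -9/4 + S
r(G) = 4 - 2*G*(-5 + G) (r(G) = 4 - (-5 + G)*2*G = 4 - 2*G*(-5 + G))
r(-16)*k(12, Q) = (4 - 2*(-16)² + 10*(-16))*(-9/4 + 12) = (4 - 2*256 - 160)*(39/4) = (4 - 512 - 160)*(39/4) = -668*39/4 = -6513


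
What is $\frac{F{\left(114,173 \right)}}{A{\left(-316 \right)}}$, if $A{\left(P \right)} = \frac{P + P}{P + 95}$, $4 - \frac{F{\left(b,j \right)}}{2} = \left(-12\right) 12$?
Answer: $\frac{8177}{79} \approx 103.51$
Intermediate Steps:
$F{\left(b,j \right)} = 296$ ($F{\left(b,j \right)} = 8 - 2 \left(\left(-12\right) 12\right) = 8 - -288 = 8 + 288 = 296$)
$A{\left(P \right)} = \frac{2 P}{95 + P}$
$\frac{F{\left(114,173 \right)}}{A{\left(-316 \right)}} = \frac{296}{2 \left(-316\right) \frac{1}{95 - 316}} = \frac{296}{2 \left(-316\right) \frac{1}{-221}} = \frac{296}{2 \left(-316\right) \left(- \frac{1}{221}\right)} = \frac{296}{\frac{632}{221}} = 296 \cdot \frac{221}{632} = \frac{8177}{79}$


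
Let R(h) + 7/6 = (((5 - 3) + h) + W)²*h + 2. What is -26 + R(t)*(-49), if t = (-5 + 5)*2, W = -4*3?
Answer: -401/6 ≈ -66.833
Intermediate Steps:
W = -12
t = 0 (t = 0*2 = 0)
R(h) = ⅚ + h*(-10 + h)² (R(h) = -7/6 + ((((5 - 3) + h) - 12)²*h + 2) = -7/6 + (((2 + h) - 12)²*h + 2) = -7/6 + ((-10 + h)²*h + 2) = -7/6 + (h*(-10 + h)² + 2) = -7/6 + (2 + h*(-10 + h)²) = ⅚ + h*(-10 + h)²)
-26 + R(t)*(-49) = -26 + (⅚ + 0*(-10 + 0)²)*(-49) = -26 + (⅚ + 0*(-10)²)*(-49) = -26 + (⅚ + 0*100)*(-49) = -26 + (⅚ + 0)*(-49) = -26 + (⅚)*(-49) = -26 - 245/6 = -401/6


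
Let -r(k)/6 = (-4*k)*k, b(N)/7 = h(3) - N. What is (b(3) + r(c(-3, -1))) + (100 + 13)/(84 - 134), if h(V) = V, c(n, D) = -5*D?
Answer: 29887/50 ≈ 597.74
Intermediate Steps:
b(N) = 21 - 7*N (b(N) = 7*(3 - N) = 21 - 7*N)
r(k) = 24*k**2 (r(k) = -6*(-4*k)*k = -(-24)*k**2 = 24*k**2)
(b(3) + r(c(-3, -1))) + (100 + 13)/(84 - 134) = ((21 - 7*3) + 24*(-5*(-1))**2) + (100 + 13)/(84 - 134) = ((21 - 21) + 24*5**2) + 113/(-50) = (0 + 24*25) + 113*(-1/50) = (0 + 600) - 113/50 = 600 - 113/50 = 29887/50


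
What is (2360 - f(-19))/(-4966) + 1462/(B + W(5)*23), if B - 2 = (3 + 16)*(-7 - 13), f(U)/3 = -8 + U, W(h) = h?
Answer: -7902275/1306058 ≈ -6.0505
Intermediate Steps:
f(U) = -24 + 3*U (f(U) = 3*(-8 + U) = -24 + 3*U)
B = -378 (B = 2 + (3 + 16)*(-7 - 13) = 2 + 19*(-20) = 2 - 380 = -378)
(2360 - f(-19))/(-4966) + 1462/(B + W(5)*23) = (2360 - (-24 + 3*(-19)))/(-4966) + 1462/(-378 + 5*23) = (2360 - (-24 - 57))*(-1/4966) + 1462/(-378 + 115) = (2360 - 1*(-81))*(-1/4966) + 1462/(-263) = (2360 + 81)*(-1/4966) + 1462*(-1/263) = 2441*(-1/4966) - 1462/263 = -2441/4966 - 1462/263 = -7902275/1306058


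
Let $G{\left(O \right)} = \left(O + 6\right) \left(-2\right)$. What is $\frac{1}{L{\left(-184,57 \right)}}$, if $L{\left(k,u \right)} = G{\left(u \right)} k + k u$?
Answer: $\frac{1}{12696} \approx 7.8765 \cdot 10^{-5}$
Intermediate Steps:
$G{\left(O \right)} = -12 - 2 O$ ($G{\left(O \right)} = \left(6 + O\right) \left(-2\right) = -12 - 2 O$)
$L{\left(k,u \right)} = k u + k \left(-12 - 2 u\right)$ ($L{\left(k,u \right)} = \left(-12 - 2 u\right) k + k u = k \left(-12 - 2 u\right) + k u = k u + k \left(-12 - 2 u\right)$)
$\frac{1}{L{\left(-184,57 \right)}} = \frac{1}{\left(-184\right) \left(-12 - 57\right)} = \frac{1}{\left(-184\right) \left(-69\right)} = \frac{1}{12696}$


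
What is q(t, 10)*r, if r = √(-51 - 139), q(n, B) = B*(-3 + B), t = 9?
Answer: 70*I*√190 ≈ 964.88*I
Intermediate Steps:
r = I*√190 (r = √(-190) = I*√190 ≈ 13.784*I)
q(t, 10)*r = (10*(-3 + 10))*(I*√190) = (10*7)*(I*√190) = 70*(I*√190) = 70*I*√190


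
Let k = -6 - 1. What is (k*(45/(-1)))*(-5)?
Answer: -1575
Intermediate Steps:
k = -7
(k*(45/(-1)))*(-5) = -315/(-1)*(-5) = -315*(-1)*(-5) = -7*(-45)*(-5) = 315*(-5) = -1575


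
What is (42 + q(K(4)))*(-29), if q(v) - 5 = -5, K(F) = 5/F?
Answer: -1218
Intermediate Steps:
q(v) = 0 (q(v) = 5 - 5 = 0)
(42 + q(K(4)))*(-29) = (42 + 0)*(-29) = 42*(-29) = -1218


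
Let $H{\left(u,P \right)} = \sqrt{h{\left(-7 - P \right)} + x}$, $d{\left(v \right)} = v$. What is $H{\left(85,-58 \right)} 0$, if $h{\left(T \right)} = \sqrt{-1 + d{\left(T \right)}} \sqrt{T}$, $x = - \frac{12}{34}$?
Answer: $0$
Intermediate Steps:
$x = - \frac{6}{17}$ ($x = \left(-12\right) \frac{1}{34} = - \frac{6}{17} \approx -0.35294$)
$h{\left(T \right)} = \sqrt{T} \sqrt{-1 + T}$ ($h{\left(T \right)} = \sqrt{-1 + T} \sqrt{T} = \sqrt{T} \sqrt{-1 + T}$)
$H{\left(u,P \right)} = \sqrt{- \frac{6}{17} + \sqrt{-8 - P} \sqrt{-7 - P}}$ ($H{\left(u,P \right)} = \sqrt{\sqrt{-7 - P} \sqrt{-1 - \left(7 + P\right)} - \frac{6}{17}} = \sqrt{\sqrt{-7 - P} \sqrt{-8 - P} - \frac{6}{17}} = \sqrt{\sqrt{-8 - P} \sqrt{-7 - P} - \frac{6}{17}} = \sqrt{- \frac{6}{17} + \sqrt{-8 - P} \sqrt{-7 - P}}$)
$H{\left(85,-58 \right)} 0 = \frac{\sqrt{-102 + 289 \sqrt{-8 - -58} \sqrt{-7 - -58}}}{17} \cdot 0 = \frac{\sqrt{-102 + 289 \sqrt{-8 + 58} \sqrt{-7 + 58}}}{17} \cdot 0 = \frac{\sqrt{-102 + 289 \sqrt{50} \sqrt{51}}}{17} \cdot 0 = \frac{\sqrt{-102 + 289 \cdot 5 \sqrt{2} \sqrt{51}}}{17} \cdot 0 = \frac{\sqrt{-102 + 1445 \sqrt{102}}}{17} \cdot 0 = 0$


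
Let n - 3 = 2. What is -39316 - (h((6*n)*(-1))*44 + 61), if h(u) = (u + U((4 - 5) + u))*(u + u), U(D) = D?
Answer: -200417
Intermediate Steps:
n = 5 (n = 3 + 2 = 5)
h(u) = 2*u*(-1 + 2*u) (h(u) = (u + ((4 - 5) + u))*(u + u) = (u + (-1 + u))*(2*u) = (-1 + 2*u)*(2*u) = 2*u*(-1 + 2*u))
-39316 - (h((6*n)*(-1))*44 + 61) = -39316 - ((2*((6*5)*(-1))*(-1 + 2*((6*5)*(-1))))*44 + 61) = -39316 - ((2*(30*(-1))*(-1 + 2*(30*(-1))))*44 + 61) = -39316 - ((2*(-30)*(-1 + 2*(-30)))*44 + 61) = -39316 - ((2*(-30)*(-1 - 60))*44 + 61) = -39316 - ((2*(-30)*(-61))*44 + 61) = -39316 - (3660*44 + 61) = -39316 - (161040 + 61) = -39316 - 1*161101 = -39316 - 161101 = -200417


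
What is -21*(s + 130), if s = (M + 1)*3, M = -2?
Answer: -2667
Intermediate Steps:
s = -3 (s = (-2 + 1)*3 = -1*3 = -3)
-21*(s + 130) = -21*(-3 + 130) = -21*127 = -2667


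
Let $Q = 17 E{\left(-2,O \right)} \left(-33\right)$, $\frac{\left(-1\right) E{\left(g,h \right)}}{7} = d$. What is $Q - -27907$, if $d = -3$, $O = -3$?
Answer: $16126$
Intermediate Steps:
$E{\left(g,h \right)} = 21$ ($E{\left(g,h \right)} = \left(-7\right) \left(-3\right) = 21$)
$Q = -11781$ ($Q = 17 \cdot 21 \left(-33\right) = 357 \left(-33\right) = -11781$)
$Q - -27907 = -11781 - -27907 = -11781 + 27907 = 16126$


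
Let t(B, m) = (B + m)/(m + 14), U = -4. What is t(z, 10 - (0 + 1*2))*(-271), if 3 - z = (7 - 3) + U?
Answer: -271/2 ≈ -135.50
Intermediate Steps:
z = 3 (z = 3 - ((7 - 3) - 4) = 3 - (4 - 4) = 3 - 1*0 = 3 + 0 = 3)
t(B, m) = (B + m)/(14 + m)
t(z, 10 - (0 + 1*2))*(-271) = ((3 + (10 - (0 + 1*2)))/(14 + (10 - (0 + 1*2))))*(-271) = ((3 + (10 - (0 + 2)))/(14 + (10 - (0 + 2))))*(-271) = ((3 + (10 - 1*2))/(14 + (10 - 1*2)))*(-271) = ((3 + (10 - 2))/(14 + (10 - 2)))*(-271) = ((3 + 8)/(14 + 8))*(-271) = (11/22)*(-271) = ((1/22)*11)*(-271) = (½)*(-271) = -271/2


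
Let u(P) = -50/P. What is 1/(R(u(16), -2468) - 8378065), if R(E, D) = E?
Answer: -8/67024545 ≈ -1.1936e-7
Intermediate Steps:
1/(R(u(16), -2468) - 8378065) = 1/(-50/16 - 8378065) = 1/(-50*1/16 - 8378065) = 1/(-25/8 - 8378065) = 1/(-67024545/8) = -8/67024545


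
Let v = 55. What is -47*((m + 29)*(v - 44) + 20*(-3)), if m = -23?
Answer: -282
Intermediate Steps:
-47*((m + 29)*(v - 44) + 20*(-3)) = -47*((-23 + 29)*(55 - 44) + 20*(-3)) = -47*(6*11 - 60) = -47*(66 - 60) = -47*6 = -282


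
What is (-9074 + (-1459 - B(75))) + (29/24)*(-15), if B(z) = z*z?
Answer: -129409/8 ≈ -16176.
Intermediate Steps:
B(z) = z²
(-9074 + (-1459 - B(75))) + (29/24)*(-15) = (-9074 + (-1459 - 1*75²)) + (29/24)*(-15) = (-9074 + (-1459 - 1*5625)) + (29*(1/24))*(-15) = (-9074 + (-1459 - 5625)) + (29/24)*(-15) = (-9074 - 7084) - 145/8 = -16158 - 145/8 = -129409/8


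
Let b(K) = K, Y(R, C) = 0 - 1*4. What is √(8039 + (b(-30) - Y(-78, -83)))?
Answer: √8013 ≈ 89.515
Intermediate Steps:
Y(R, C) = -4 (Y(R, C) = 0 - 4 = -4)
√(8039 + (b(-30) - Y(-78, -83))) = √(8039 + (-30 - 1*(-4))) = √(8039 + (-30 + 4)) = √(8039 - 26) = √8013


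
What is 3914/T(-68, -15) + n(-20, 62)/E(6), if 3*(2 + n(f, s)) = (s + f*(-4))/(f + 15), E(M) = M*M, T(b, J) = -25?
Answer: -105893/675 ≈ -156.88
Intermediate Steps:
E(M) = M²
n(f, s) = -2 + (s - 4*f)/(3*(15 + f)) (n(f, s) = -2 + ((s + f*(-4))/(f + 15))/3 = -2 + ((s - 4*f)/(15 + f))/3 = -2 + (s - 4*f)/(3*(15 + f)))
3914/T(-68, -15) + n(-20, 62)/E(6) = 3914/(-25) + ((-90 + 62 - 10*(-20))/(3*(15 - 20)))/(6²) = 3914*(-1/25) + ((⅓)*(-90 + 62 + 200)/(-5))/36 = -3914/25 + ((⅓)*(-⅕)*172)*(1/36) = -3914/25 - 172/15*1/36 = -3914/25 - 43/135 = -105893/675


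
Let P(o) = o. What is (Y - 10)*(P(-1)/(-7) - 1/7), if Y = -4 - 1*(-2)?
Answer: 0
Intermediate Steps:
Y = -2 (Y = -4 + 2 = -2)
(Y - 10)*(P(-1)/(-7) - 1/7) = (-2 - 10)*(-1/(-7) - 1/7) = -12*(-1*(-⅐) - 1*⅐) = -12*(⅐ - ⅐) = -12*0 = 0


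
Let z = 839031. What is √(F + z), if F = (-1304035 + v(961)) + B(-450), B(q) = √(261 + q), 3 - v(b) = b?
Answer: √(-465962 + 3*I*√21) ≈ 0.01 + 682.61*I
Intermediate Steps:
v(b) = 3 - b
F = -1304993 + 3*I*√21 (F = (-1304035 + (3 - 1*961)) + √(261 - 450) = (-1304035 + (3 - 961)) + √(-189) = (-1304035 - 958) + 3*I*√21 = -1304993 + 3*I*√21 ≈ -1.305e+6 + 13.748*I)
√(F + z) = √((-1304993 + 3*I*√21) + 839031) = √(-465962 + 3*I*√21)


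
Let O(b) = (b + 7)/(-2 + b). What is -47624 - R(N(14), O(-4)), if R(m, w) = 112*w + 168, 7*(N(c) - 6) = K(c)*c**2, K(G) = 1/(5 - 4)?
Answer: -47736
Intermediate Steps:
K(G) = 1 (K(G) = 1/1 = 1)
O(b) = (7 + b)/(-2 + b)
N(c) = 6 + c**2/7 (N(c) = 6 + (1*c**2)/7 = 6 + c**2/7)
R(m, w) = 168 + 112*w
-47624 - R(N(14), O(-4)) = -47624 - (168 + 112*((7 - 4)/(-2 - 4))) = -47624 - (168 + 112*(3/(-6))) = -47624 - (168 + 112*(-1/6*3)) = -47624 - (168 + 112*(-1/2)) = -47624 - (168 - 56) = -47624 - 1*112 = -47624 - 112 = -47736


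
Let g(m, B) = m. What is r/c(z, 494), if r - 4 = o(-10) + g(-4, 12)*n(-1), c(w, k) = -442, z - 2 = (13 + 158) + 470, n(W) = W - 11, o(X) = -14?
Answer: -19/221 ≈ -0.085973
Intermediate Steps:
n(W) = -11 + W
z = 643 (z = 2 + ((13 + 158) + 470) = 2 + (171 + 470) = 2 + 641 = 643)
r = 38 (r = 4 + (-14 - 4*(-11 - 1)) = 4 + (-14 - 4*(-12)) = 4 + (-14 + 48) = 4 + 34 = 38)
r/c(z, 494) = 38/(-442) = 38*(-1/442) = -19/221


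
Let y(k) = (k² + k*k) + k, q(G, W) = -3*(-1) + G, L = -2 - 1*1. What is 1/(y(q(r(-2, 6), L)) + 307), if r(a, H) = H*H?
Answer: 1/3388 ≈ 0.00029516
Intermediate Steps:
r(a, H) = H²
L = -3 (L = -2 - 1 = -3)
q(G, W) = 3 + G
y(k) = k + 2*k² (y(k) = (k² + k²) + k = 2*k² + k = k + 2*k²)
1/(y(q(r(-2, 6), L)) + 307) = 1/((3 + 6²)*(1 + 2*(3 + 6²)) + 307) = 1/((3 + 36)*(1 + 2*(3 + 36)) + 307) = 1/(39*(1 + 2*39) + 307) = 1/(39*(1 + 78) + 307) = 1/(39*79 + 307) = 1/(3081 + 307) = 1/3388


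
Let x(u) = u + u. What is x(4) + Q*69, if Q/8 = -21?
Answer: -11584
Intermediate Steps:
Q = -168 (Q = 8*(-21) = -168)
x(u) = 2*u
x(4) + Q*69 = 2*4 - 168*69 = 8 - 11592 = -11584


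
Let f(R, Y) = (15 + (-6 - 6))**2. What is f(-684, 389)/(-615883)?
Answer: -9/615883 ≈ -1.4613e-5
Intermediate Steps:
f(R, Y) = 9 (f(R, Y) = (15 - 12)**2 = 3**2 = 9)
f(-684, 389)/(-615883) = 9/(-615883) = 9*(-1/615883) = -9/615883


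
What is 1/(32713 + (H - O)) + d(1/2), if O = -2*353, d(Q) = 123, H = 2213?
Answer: 4382737/35632 ≈ 123.00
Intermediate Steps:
O = -706
1/(32713 + (H - O)) + d(1/2) = 1/(32713 + (2213 - 1*(-706))) + 123 = 1/(32713 + (2213 + 706)) + 123 = 1/(32713 + 2919) + 123 = 1/35632 + 123 = 4382737/35632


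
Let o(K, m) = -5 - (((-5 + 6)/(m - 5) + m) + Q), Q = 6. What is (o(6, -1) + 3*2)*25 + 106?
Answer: 61/6 ≈ 10.167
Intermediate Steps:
o(K, m) = -11 - m - 1/(-5 + m) (o(K, m) = -5 - (((-5 + 6)/(m - 5) + m) + 6) = -5 - ((1/(-5 + m) + m) + 6) = -5 - ((m + 1/(-5 + m)) + 6) = -5 - (6 + m + 1/(-5 + m)) = -5 + (-6 - m - 1/(-5 + m)) = -11 - m - 1/(-5 + m))
(o(6, -1) + 3*2)*25 + 106 = ((54 - 1*(-1)² - 6*(-1))/(-5 - 1) + 3*2)*25 + 106 = ((54 - 1*1 + 6)/(-6) + 6)*25 + 106 = (-(54 - 1 + 6)/6 + 6)*25 + 106 = (-⅙*59 + 6)*25 + 106 = (-59/6 + 6)*25 + 106 = -23/6*25 + 106 = -575/6 + 106 = 61/6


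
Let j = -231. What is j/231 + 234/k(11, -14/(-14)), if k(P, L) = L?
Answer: 233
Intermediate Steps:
j/231 + 234/k(11, -14/(-14)) = -231/231 + 234/((-14/(-14))) = -231*1/231 + 234/((-14*(-1/14))) = -1 + 234/1 = -1 + 234*1 = -1 + 234 = 233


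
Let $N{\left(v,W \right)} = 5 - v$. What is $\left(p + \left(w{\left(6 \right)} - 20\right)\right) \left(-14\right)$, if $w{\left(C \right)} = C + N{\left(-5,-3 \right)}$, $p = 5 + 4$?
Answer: $-70$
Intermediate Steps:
$p = 9$
$w{\left(C \right)} = 10 + C$ ($w{\left(C \right)} = C + \left(5 - -5\right) = C + \left(5 + 5\right) = C + 10 = 10 + C$)
$\left(p + \left(w{\left(6 \right)} - 20\right)\right) \left(-14\right) = \left(9 + \left(\left(10 + 6\right) - 20\right)\right) \left(-14\right) = \left(9 + \left(16 - 20\right)\right) \left(-14\right) = \left(9 - 4\right) \left(-14\right) = 5 \left(-14\right) = -70$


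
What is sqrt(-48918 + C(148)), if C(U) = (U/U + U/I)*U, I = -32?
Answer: I*sqrt(197818)/2 ≈ 222.38*I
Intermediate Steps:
C(U) = U*(1 - U/32) (C(U) = (U/U + U/(-32))*U = (1 + U*(-1/32))*U = (1 - U/32)*U = U*(1 - U/32))
sqrt(-48918 + C(148)) = sqrt(-48918 + (1/32)*148*(32 - 1*148)) = sqrt(-48918 + (1/32)*148*(32 - 148)) = sqrt(-48918 + (1/32)*148*(-116)) = sqrt(-48918 - 1073/2) = sqrt(-98909/2) = I*sqrt(197818)/2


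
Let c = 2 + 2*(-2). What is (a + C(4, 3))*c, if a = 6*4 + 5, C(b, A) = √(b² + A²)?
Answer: -68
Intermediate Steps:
C(b, A) = √(A² + b²)
a = 29 (a = 24 + 5 = 29)
c = -2 (c = 2 - 4 = -2)
(a + C(4, 3))*c = (29 + √(3² + 4²))*(-2) = (29 + √(9 + 16))*(-2) = (29 + √25)*(-2) = (29 + 5)*(-2) = 34*(-2) = -68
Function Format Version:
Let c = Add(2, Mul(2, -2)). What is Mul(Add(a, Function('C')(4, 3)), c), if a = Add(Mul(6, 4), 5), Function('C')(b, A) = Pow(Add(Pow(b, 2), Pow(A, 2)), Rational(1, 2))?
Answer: -68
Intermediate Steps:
Function('C')(b, A) = Pow(Add(Pow(A, 2), Pow(b, 2)), Rational(1, 2))
a = 29 (a = Add(24, 5) = 29)
c = -2 (c = Add(2, -4) = -2)
Mul(Add(a, Function('C')(4, 3)), c) = Mul(Add(29, Pow(Add(Pow(3, 2), Pow(4, 2)), Rational(1, 2))), -2) = Mul(Add(29, Pow(Add(9, 16), Rational(1, 2))), -2) = Mul(Add(29, Pow(25, Rational(1, 2))), -2) = Mul(Add(29, 5), -2) = Mul(34, -2) = -68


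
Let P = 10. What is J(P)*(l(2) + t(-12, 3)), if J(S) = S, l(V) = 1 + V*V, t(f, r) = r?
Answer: 80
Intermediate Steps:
l(V) = 1 + V²
J(P)*(l(2) + t(-12, 3)) = 10*((1 + 2²) + 3) = 10*((1 + 4) + 3) = 10*(5 + 3) = 10*8 = 80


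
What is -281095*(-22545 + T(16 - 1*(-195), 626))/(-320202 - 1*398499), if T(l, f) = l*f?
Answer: 30791427395/718701 ≈ 42843.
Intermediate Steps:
T(l, f) = f*l
-281095*(-22545 + T(16 - 1*(-195), 626))/(-320202 - 1*398499) = -281095*(-22545 + 626*(16 - 1*(-195)))/(-320202 - 1*398499) = -281095*(-22545 + 626*(16 + 195))/(-320202 - 398499) = -281095/((-718701/(-22545 + 626*211))) = -281095/((-718701/(-22545 + 132086))) = -281095/((-718701/109541)) = -281095/((-718701*1/109541)) = -281095/(-718701/109541) = -281095*(-109541/718701) = 30791427395/718701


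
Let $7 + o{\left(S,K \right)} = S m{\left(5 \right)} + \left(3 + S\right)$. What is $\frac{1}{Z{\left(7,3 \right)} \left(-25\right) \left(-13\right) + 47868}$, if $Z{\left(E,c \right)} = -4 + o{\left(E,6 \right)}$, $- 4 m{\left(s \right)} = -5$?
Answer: $\frac{4}{201547} \approx 1.9846 \cdot 10^{-5}$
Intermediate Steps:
$m{\left(s \right)} = \frac{5}{4}$ ($m{\left(s \right)} = \left(- \frac{1}{4}\right) \left(-5\right) = \frac{5}{4}$)
$o{\left(S,K \right)} = -4 + \frac{9 S}{4}$ ($o{\left(S,K \right)} = -7 + \left(S \frac{5}{4} + \left(3 + S\right)\right) = -7 + \left(\frac{5 S}{4} + \left(3 + S\right)\right) = -7 + \left(3 + \frac{9 S}{4}\right) = -4 + \frac{9 S}{4}$)
$Z{\left(E,c \right)} = -8 + \frac{9 E}{4}$ ($Z{\left(E,c \right)} = -4 + \left(-4 + \frac{9 E}{4}\right) = -8 + \frac{9 E}{4}$)
$\frac{1}{Z{\left(7,3 \right)} \left(-25\right) \left(-13\right) + 47868} = \frac{1}{\left(-8 + \frac{9}{4} \cdot 7\right) \left(-25\right) \left(-13\right) + 47868} = \frac{1}{\left(-8 + \frac{63}{4}\right) \left(-25\right) \left(-13\right) + 47868} = \frac{1}{\frac{31}{4} \left(-25\right) \left(-13\right) + 47868} = \frac{1}{\left(- \frac{775}{4}\right) \left(-13\right) + 47868} = \frac{1}{\frac{10075}{4} + 47868} = \frac{1}{\frac{201547}{4}} = \frac{4}{201547}$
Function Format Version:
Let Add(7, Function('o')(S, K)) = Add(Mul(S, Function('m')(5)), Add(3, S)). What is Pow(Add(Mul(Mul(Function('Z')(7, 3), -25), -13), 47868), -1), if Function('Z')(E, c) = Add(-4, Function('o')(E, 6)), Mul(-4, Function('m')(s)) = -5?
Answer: Rational(4, 201547) ≈ 1.9846e-5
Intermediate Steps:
Function('m')(s) = Rational(5, 4) (Function('m')(s) = Mul(Rational(-1, 4), -5) = Rational(5, 4))
Function('o')(S, K) = Add(-4, Mul(Rational(9, 4), S)) (Function('o')(S, K) = Add(-7, Add(Mul(S, Rational(5, 4)), Add(3, S))) = Add(-7, Add(Mul(Rational(5, 4), S), Add(3, S))) = Add(-7, Add(3, Mul(Rational(9, 4), S))) = Add(-4, Mul(Rational(9, 4), S)))
Function('Z')(E, c) = Add(-8, Mul(Rational(9, 4), E)) (Function('Z')(E, c) = Add(-4, Add(-4, Mul(Rational(9, 4), E))) = Add(-8, Mul(Rational(9, 4), E)))
Pow(Add(Mul(Mul(Function('Z')(7, 3), -25), -13), 47868), -1) = Pow(Add(Mul(Mul(Add(-8, Mul(Rational(9, 4), 7)), -25), -13), 47868), -1) = Pow(Add(Mul(Mul(Add(-8, Rational(63, 4)), -25), -13), 47868), -1) = Pow(Add(Mul(Mul(Rational(31, 4), -25), -13), 47868), -1) = Pow(Add(Mul(Rational(-775, 4), -13), 47868), -1) = Pow(Add(Rational(10075, 4), 47868), -1) = Pow(Rational(201547, 4), -1) = Rational(4, 201547)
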